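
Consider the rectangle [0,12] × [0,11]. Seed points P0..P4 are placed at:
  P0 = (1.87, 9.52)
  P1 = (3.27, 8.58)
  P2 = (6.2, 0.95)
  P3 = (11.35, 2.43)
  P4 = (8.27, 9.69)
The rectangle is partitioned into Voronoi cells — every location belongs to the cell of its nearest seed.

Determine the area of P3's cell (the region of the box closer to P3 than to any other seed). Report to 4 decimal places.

1. box [0,12]×[0,11]: [(0, 0) (12, 0) (12, 11) (0, 11)]
2. ⊥bis P3·P0 via (6.61,5.975): [(2.1414, 0) (12, 0) (12, 11) (10.3681, 11)]  |A|=63.1977
3. ⊥bis P3·P1 via (7.31,5.505): [(3.1199, 0) (12, 0) (12, 11) (11.4925, 11)]  |A|=51.6319
4. ⊥bis P3·P2 via (8.775,1.69): [(7.5776, 5.8566) (9.2607, 0) (12, 0) (12, 11) (11.4925, 11)]  |A|=33.65
5. ⊥bis P3·P4 via (9.81,6.06): [(7.7681, 5.1937) (9.2607, 0) (12, 0) (12, 6.9891)]  |A|=21.9022
6. canonical 4-gon: [(7.7681, 5.1937) (9.2607, 0) (12, 0) (12, 6.9891)]
7. shoelace: 21.9022

Area of P3's cell: 21.9022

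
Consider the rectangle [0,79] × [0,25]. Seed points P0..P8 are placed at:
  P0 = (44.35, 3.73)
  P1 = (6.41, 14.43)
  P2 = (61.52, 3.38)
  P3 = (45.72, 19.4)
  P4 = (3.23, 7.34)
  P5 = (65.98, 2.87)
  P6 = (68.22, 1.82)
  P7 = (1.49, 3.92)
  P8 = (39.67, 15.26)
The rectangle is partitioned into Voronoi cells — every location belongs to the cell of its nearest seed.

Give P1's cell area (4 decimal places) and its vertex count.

1. box [0,79]×[0,25]: [(0, 0) (79, 0) (79, 25) (0, 25)]
2. ⊥bis P1·P0 via (25.38,9.08): [(0, 0) (22.8192, 0) (29.8698, 25) (0, 25)]  |A|=658.6131
3. ⊥bis P1·P2 via (33.965,8.905): [(0, 0) (22.8192, 0) (29.8698, 25) (0, 25)]  |A|=658.6131
4. ⊥bis P1·P3 via (26.065,16.915): [(0, 0) (22.8192, 0) (26.5369, 13.1823) (25.0428, 25) (0, 25)]  |A|=630.0908
5. ⊥bis P1·P4 via (4.82,10.885): [(0, 13.0469) (23.5232, 2.4962) (26.5369, 13.1823) (25.0428, 25) (0, 25)]  |A|=448.1575
6. ⊥bis P1·P5 via (36.195,8.65): [(0, 13.0469) (23.5232, 2.4962) (26.5369, 13.1823) (25.0428, 25) (0, 25)]  |A|=448.1575
7. ⊥bis P1·P6 via (37.315,8.125): [(0, 13.0469) (23.5232, 2.4962) (26.5369, 13.1823) (25.0428, 25) (0, 25)]  |A|=448.1575
8. ⊥bis P1·P7 via (3.95,9.175): [(0, 13.0469) (23.5232, 2.4962) (26.5369, 13.1823) (25.0428, 25) (0, 25)]  |A|=448.1575
9. ⊥bis P1·P8 via (23.04,14.845): [(0, 13.0469) (23.3462, 2.5757) (22.7866, 25) (0, 25)]  |A|=395.0172
10. canonical 4-gon: [(0, 13.0469) (23.3462, 2.5757) (22.7866, 25) (0, 25)]
11. shoelace: 395.0172

Area of P1's cell: 395.0172 (4 vertices)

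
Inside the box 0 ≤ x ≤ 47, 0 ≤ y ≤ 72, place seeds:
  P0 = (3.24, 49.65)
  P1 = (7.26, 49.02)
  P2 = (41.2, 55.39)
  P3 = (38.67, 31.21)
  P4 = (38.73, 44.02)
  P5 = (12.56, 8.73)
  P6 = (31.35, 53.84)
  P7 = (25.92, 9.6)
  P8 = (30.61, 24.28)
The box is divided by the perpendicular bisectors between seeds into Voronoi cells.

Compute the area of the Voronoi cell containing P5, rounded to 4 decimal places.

Area of P5's cell: 508.0604

1. box [0,47]×[0,72]: [(0, 0) (47, 0) (47, 72) (0, 72)]
2. ⊥bis P5·P0 via (7.9,29.19): [(0, 27.3907) (0, 0) (47, 0) (47, 38.0955)]  |A|=1538.9247
3. ⊥bis P5·P1 via (9.91,28.875): [(1.878, 27.8184) (0, 27.3907) (0, 0) (47, 0) (47, 33.7541)]  |A|=1440.9779
4. ⊥bis P5·P2 via (26.88,32.06): [(28.1581, 31.2755) (1.878, 27.8184) (0, 27.3907) (0, 0) (47, 0) (47, 19.7103)]  |A|=1308.6727
5. ⊥bis P5·P3 via (25.615,19.97): [(17.1303, 29.8248) (1.878, 27.8184) (0, 27.3907) (0, 0) (42.8086, 0)]  |A|=874.3625
6. ⊥bis P5·P4 via (25.645,26.375): [(17.1303, 29.8248) (1.878, 27.8184) (0, 27.3907) (0, 0) (42.8086, 0)]  |A|=874.3625
7. ⊥bis P5·P6 via (21.955,31.285): [(17.1303, 29.8248) (1.878, 27.8184) (0, 27.3907) (0, 0) (42.8086, 0)]  |A|=874.3625
8. ⊥bis P5·P7 via (19.24,9.165): [(17.9572, 28.8644) (17.1303, 29.8248) (1.878, 27.8184) (0, 27.3907) (0, 0) (19.8368, 0)]  |A|=542.829
9. ⊥bis P5·P8 via (21.585,16.505): [(18.5312, 20.0498) (10.8246, 28.9953) (1.878, 27.8184) (0, 27.3907) (0, 0) (19.8368, 0)]  |A|=508.0604
10. canonical 6-gon: [(18.5312, 20.0498) (10.8246, 28.9953) (1.878, 27.8184) (0, 27.3907) (0, 0) (19.8368, 0)]
11. shoelace: 508.0604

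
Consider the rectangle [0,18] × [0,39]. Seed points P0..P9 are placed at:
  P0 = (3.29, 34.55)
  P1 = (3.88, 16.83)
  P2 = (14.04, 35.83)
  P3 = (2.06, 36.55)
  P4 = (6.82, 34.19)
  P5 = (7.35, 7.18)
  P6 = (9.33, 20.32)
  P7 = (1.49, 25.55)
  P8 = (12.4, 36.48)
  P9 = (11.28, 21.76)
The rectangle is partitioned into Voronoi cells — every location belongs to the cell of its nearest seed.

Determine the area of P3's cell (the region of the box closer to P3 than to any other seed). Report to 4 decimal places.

1. box [0,18]×[0,39]: [(0, 0) (18, 0) (18, 39) (0, 39)]
2. ⊥bis P3·P0 via (2.675,35.55): [(0, 33.9049) (8.2848, 39) (0, 39)]  |A|=21.1059
3. ⊥bis P3·P1 via (2.97,26.69): [(0, 33.9049) (8.2848, 39) (0, 39)]  |A|=21.1059
4. ⊥bis P3·P2 via (8.05,36.19): [(0, 33.9049) (8.2164, 38.9579) (8.2189, 39) (0, 39)]  |A|=21.1045
5. ⊥bis P3·P4 via (4.44,35.37): [(0, 33.9049) (5.3427, 37.1906) (6.2397, 39) (0, 39)]  |A|=19.2558
6. ⊥bis P3·P5 via (4.705,21.865): [(0, 33.9049) (5.3427, 37.1906) (6.2397, 39) (0, 39)]  |A|=19.2558
7. ⊥bis P3·P6 via (5.695,28.435): [(0, 33.9049) (5.3427, 37.1906) (6.2397, 39) (0, 39)]  |A|=19.2558
8. ⊥bis P3·P7 via (1.775,31.05): [(0, 33.9049) (5.3427, 37.1906) (6.2397, 39) (0, 39)]  |A|=19.2558
9. ⊥bis P3·P8 via (7.23,36.515): [(0, 33.9049) (5.3427, 37.1906) (6.2397, 39) (0, 39)]  |A|=19.2558
10. ⊥bis P3·P9 via (6.67,29.155): [(0, 33.9049) (5.3427, 37.1906) (6.2397, 39) (0, 39)]  |A|=19.2558
11. canonical 4-gon: [(0, 33.9049) (5.3427, 37.1906) (6.2397, 39) (0, 39)]
12. shoelace: 19.2558

Area of P3's cell: 19.2558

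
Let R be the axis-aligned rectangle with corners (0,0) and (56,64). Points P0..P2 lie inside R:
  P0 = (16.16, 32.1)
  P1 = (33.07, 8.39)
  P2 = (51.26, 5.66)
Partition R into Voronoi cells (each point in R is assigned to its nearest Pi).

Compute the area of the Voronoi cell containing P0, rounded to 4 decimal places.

Area of P0's cell: 2287.3091

1. box [0,56]×[0,64]: [(0, 0) (56, 0) (56, 64) (0, 64)]
2. ⊥bis P0·P1 via (24.615,20.245): [(0, 2.6896) (56, 42.6288) (56, 64) (0, 64)]  |A|=2315.0856
3. ⊥bis P0·P2 via (33.71,18.88): [(0, 2.6896) (46.4906, 35.8467) (56, 48.4707) (56, 64) (0, 64)]  |A|=2287.3091
4. canonical 5-gon: [(0, 2.6896) (46.4906, 35.8467) (56, 48.4707) (56, 64) (0, 64)]
5. shoelace: 2287.3091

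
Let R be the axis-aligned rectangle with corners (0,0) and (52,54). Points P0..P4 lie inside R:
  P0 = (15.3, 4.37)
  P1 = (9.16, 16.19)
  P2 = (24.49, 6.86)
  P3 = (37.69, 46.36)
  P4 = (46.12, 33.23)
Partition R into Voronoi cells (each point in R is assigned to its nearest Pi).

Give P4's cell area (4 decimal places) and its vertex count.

Area of P4's cell: 543.9873 (4 vertices)

1. box [0,52]×[0,54]: [(0, 0) (52, 0) (52, 54) (0, 54)]
2. ⊥bis P4·P0 via (30.71,18.8): [(0, 51.5956) (48.3144, 0) (52, 0) (52, 54) (0, 54)]  |A|=1561.5935
3. ⊥bis P4·P1 via (27.64,24.71): [(30.0299, 19.5263) (48.3144, 0) (52, 0) (52, 54) (14.1362, 54)]  |A|=1281.8291
4. ⊥bis P4·P2 via (35.305,20.045): [(26.4373, 27.3188) (52, 6.3509) (52, 54) (14.1362, 54)]  |A|=1114.1474
5. ⊥bis P4·P3 via (41.905,39.795): [(25.5318, 29.2827) (26.4373, 27.3188) (52, 6.3509) (52, 46.2764)]  |A|=543.9873
6. canonical 4-gon: [(25.5318, 29.2827) (26.4373, 27.3188) (52, 6.3509) (52, 46.2764)]
7. shoelace: 543.9873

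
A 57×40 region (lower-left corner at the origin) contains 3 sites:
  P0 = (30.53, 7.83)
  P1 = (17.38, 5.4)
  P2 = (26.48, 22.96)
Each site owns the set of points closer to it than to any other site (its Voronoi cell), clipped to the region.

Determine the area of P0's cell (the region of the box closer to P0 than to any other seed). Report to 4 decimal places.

1. box [0,57]×[0,40]: [(0, 0) (57, 0) (57, 40) (0, 40)]
2. ⊥bis P0·P1 via (23.955,6.615): [(25.1774, 0) (57, 0) (57, 40) (17.7858, 40)]  |A|=1420.737
3. ⊥bis P0·P2 via (28.505,15.395): [(22.6235, 13.8206) (25.1774, 0) (57, 0) (57, 23.0225)]  |A|=615.6219
4. canonical 4-gon: [(22.6235, 13.8206) (25.1774, 0) (57, 0) (57, 23.0225)]
5. shoelace: 615.6219

Area of P0's cell: 615.6219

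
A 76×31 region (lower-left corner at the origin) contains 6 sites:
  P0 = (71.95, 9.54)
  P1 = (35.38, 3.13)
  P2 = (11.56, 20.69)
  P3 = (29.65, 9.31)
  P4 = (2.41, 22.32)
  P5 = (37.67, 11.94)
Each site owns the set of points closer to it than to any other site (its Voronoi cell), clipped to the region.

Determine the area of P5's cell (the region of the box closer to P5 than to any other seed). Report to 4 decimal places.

1. box [0,76]×[0,31]: [(0, 0) (76, 0) (76, 31) (0, 31)]
2. ⊥bis P5·P0 via (54.81,10.74): [(0, 0) (54.0581, 0) (56.2284, 31) (0, 31)]  |A|=1709.4409
3. ⊥bis P5·P1 via (36.525,7.535): [(0, 17.029) (54.2628, 2.9244) (56.2284, 31) (0, 31)]  |A|=1168.3768
4. ⊥bis P5·P2 via (24.615,16.315): [(22.8627, 11.0863) (54.2628, 2.9244) (56.2284, 31) (29.5362, 31)]  |A|=714.5806
5. ⊥bis P5·P3 via (33.66,10.625): [(28.2435, 27.1423) (34.5008, 8.0612) (54.2628, 2.9244) (56.2284, 31) (29.5362, 31)]  |A|=613.0115
6. ⊥bis P5·P4 via (20.04,17.13): [(28.2435, 27.1423) (34.5008, 8.0612) (54.2628, 2.9244) (56.2284, 31) (29.5362, 31)]  |A|=613.0115
7. canonical 5-gon: [(28.2435, 27.1423) (34.5008, 8.0612) (54.2628, 2.9244) (56.2284, 31) (29.5362, 31)]
8. shoelace: 613.0115

Area of P5's cell: 613.0115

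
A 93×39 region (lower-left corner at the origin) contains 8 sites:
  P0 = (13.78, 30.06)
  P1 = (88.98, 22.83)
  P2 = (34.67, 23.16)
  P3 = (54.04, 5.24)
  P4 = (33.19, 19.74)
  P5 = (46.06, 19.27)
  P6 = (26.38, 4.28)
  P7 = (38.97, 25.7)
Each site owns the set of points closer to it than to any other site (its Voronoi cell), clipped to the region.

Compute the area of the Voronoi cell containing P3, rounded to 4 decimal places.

Area of P3's cell: 514.9964

1. box [0,93]×[0,39]: [(0, 0) (93, 0) (93, 39) (0, 39)]
2. ⊥bis P3·P0 via (33.91,17.65): [(23.0289, 0) (93, 0) (93, 39) (47.0721, 39)]  |A|=2260.03
3. ⊥bis P3·P1 via (71.51,14.035): [(23.0289, 0) (78.5757, 0) (58.9418, 39) (47.0721, 39)]  |A|=1314.6205
4. ⊥bis P3·P2 via (44.355,14.2): [(31.218, 0) (78.5757, 0) (61.8867, 33.1503)]  |A|=784.961
5. ⊥bis P3·P4 via (43.615,12.49): [(46.1643, 16.1556) (34.9289, 0) (78.5757, 0) (61.8867, 33.1503)]  |A|=754.9848
6. ⊥bis P3·P5 via (50.05,12.255): [(39.1335, 6.0459) (34.9289, 0) (78.5757, 0) (67.4296, 22.1402)]  |A|=534.8766
7. ⊥bis P3·P6 via (40.21,4.76): [(40.1454, 6.6214) (40.3752, 0) (78.5757, 0) (67.4296, 22.1402)]  |A|=514.9964
8. ⊥bis P3·P7 via (46.505,15.47): [(40.1454, 6.6214) (40.3752, 0) (78.5757, 0) (67.4296, 22.1402)]  |A|=514.9964
9. canonical 4-gon: [(40.1454, 6.6214) (40.3752, 0) (78.5757, 0) (67.4296, 22.1402)]
10. shoelace: 514.9964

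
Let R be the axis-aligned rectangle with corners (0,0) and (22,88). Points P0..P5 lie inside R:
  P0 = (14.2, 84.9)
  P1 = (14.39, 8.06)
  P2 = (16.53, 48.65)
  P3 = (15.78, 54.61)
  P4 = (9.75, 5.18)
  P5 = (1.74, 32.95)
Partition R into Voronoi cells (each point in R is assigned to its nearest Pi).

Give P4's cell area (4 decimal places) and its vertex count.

Area of P4's cell: 191.1292 (4 vertices)

1. box [0,22]×[0,88]: [(0, 0) (22, 0) (22, 88) (0, 88)]
2. ⊥bis P4·P0 via (11.975,45.04): [(0, 45.7084) (0, 0) (22, 0) (22, 44.4804)]  |A|=992.0773
3. ⊥bis P4·P1 via (12.07,6.62): [(0, 26.0661) (0, 0) (16.179, 0)]  |A|=210.8614
4. ⊥bis P4·P2 via (13.14,26.915): [(0, 26.0661) (0, 0) (16.179, 0)]  |A|=210.8614
5. ⊥bis P4·P3 via (12.765,29.895): [(0, 26.0661) (0, 0) (16.179, 0)]  |A|=210.8614
6. ⊥bis P4·P5 via (5.745,19.065): [(4.558, 18.7226) (0, 17.4079) (0, 0) (16.179, 0)]  |A|=191.1292
7. canonical 4-gon: [(4.558, 18.7226) (0, 17.4079) (0, 0) (16.179, 0)]
8. shoelace: 191.1292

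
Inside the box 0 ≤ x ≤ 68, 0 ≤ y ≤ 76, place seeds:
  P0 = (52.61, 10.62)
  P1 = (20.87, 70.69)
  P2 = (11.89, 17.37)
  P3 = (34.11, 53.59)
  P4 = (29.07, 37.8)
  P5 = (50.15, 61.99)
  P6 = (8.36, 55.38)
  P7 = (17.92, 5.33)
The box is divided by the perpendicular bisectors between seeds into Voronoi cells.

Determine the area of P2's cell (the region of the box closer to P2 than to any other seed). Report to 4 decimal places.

Area of P2's cell: 577.0022

1. box [0,68]×[0,76]: [(0, 0) (68, 0) (68, 76) (0, 76)]
2. ⊥bis P2·P0 via (32.25,13.995): [(0, 0) (29.9301, 0) (42.5283, 76) (0, 76)]  |A|=2753.4206
3. ⊥bis P2·P1 via (16.38,44.03): [(0, 46.7887) (0, 0) (29.9301, 0) (36.6625, 40.6141)]  |A|=1465.4875
4. ⊥bis P2·P3 via (23,35.48): [(6.2941, 45.7286) (0, 46.7887) (0, 0) (29.9301, 0) (34.6289, 28.346)]  |A|=1274.0052
5. ⊥bis P2·P4 via (20.48,27.585): [(0, 44.807) (0, 0) (29.9301, 0) (32.7872, 17.2356)]  |A|=992.4807
6. ⊥bis P2·P5 via (31.02,39.68): [(0, 44.807) (0, 0) (29.9301, 0) (32.7872, 17.2356)]  |A|=992.4807
7. ⊥bis P2·P6 via (10.125,36.375): [(10.0369, 36.3668) (0, 35.4347) (0, 0) (29.9301, 0) (32.7872, 17.2356)]  |A|=945.446
8. ⊥bis P2·P7 via (14.905,11.35): [(30.4989, 19.1599) (10.0369, 36.3668) (0, 35.4347) (0, 3.8851)]  |A|=577.0022
9. canonical 4-gon: [(30.4989, 19.1599) (10.0369, 36.3668) (0, 35.4347) (0, 3.8851)]
10. shoelace: 577.0022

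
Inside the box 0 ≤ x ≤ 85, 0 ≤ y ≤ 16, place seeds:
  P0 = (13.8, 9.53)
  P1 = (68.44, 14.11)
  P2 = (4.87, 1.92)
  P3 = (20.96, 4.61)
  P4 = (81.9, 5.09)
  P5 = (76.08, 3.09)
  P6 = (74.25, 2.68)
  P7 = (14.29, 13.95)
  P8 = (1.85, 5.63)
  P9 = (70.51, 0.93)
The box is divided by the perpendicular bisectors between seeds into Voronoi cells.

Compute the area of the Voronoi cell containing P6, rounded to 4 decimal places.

Area of P6's cell: 30.9732

1. box [0,85]×[0,16]: [(0, 0) (85, 0) (85, 16) (0, 16)]
2. ⊥bis P6·P0 via (44.025,6.105): [(43.3332, 0) (85, 0) (85, 16) (45.1463, 16)]  |A|=652.1642
3. ⊥bis P6·P1 via (71.345,8.395): [(54.8295, 0) (85, 0) (85, 15.336)]  |A|=231.347
4. ⊥bis P6·P2 via (39.56,2.3): [(54.8295, 0) (85, 0) (85, 15.336)]  |A|=231.347
5. ⊥bis P6·P3 via (47.605,3.645): [(54.8295, 0) (85, 0) (85, 15.336)]  |A|=231.347
6. ⊥bis P6·P4 via (78.075,3.885): [(75.9214, 10.7212) (54.8295, 0) (79.2989, 0)]  |A|=131.1707
7. ⊥bis P6·P5 via (75.165,2.885): [(73.6662, 9.5749) (54.8295, 0) (75.8114, 0)]  |A|=100.4493
8. ⊥bis P6·P7 via (44.27,8.315): [(73.6662, 9.5749) (54.8295, 0) (75.8114, 0)]  |A|=100.4493
9. ⊥bis P6·P8 via (38.05,4.155): [(73.6662, 9.5749) (54.8295, 0) (75.8114, 0)]  |A|=100.4493
10. ⊥bis P6·P9 via (72.38,1.805): [(73.6662, 9.5749) (69.6901, 7.5538) (73.2246, 0) (75.8114, 0)]  |A|=30.9732
11. canonical 4-gon: [(73.6662, 9.5749) (69.6901, 7.5538) (73.2246, 0) (75.8114, 0)]
12. shoelace: 30.9732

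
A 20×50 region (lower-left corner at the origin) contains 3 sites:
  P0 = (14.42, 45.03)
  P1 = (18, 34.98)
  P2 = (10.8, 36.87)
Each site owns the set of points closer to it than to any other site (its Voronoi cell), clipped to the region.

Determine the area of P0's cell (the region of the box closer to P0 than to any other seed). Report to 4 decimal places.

Area of P0's cell: 149.3610

1. box [0,20]×[0,50]: [(0, 0) (20, 0) (20, 50) (0, 50)]
2. ⊥bis P0·P1 via (16.21,40.005): [(0, 34.2307) (20, 41.3551) (20, 50) (0, 50)]  |A|=244.1424
3. ⊥bis P0·P2 via (12.61,40.95): [(0, 46.5441) (15.3948, 39.7146) (20, 41.3551) (20, 50) (0, 50)]  |A|=149.361
4. canonical 5-gon: [(0, 46.5441) (15.3948, 39.7146) (20, 41.3551) (20, 50) (0, 50)]
5. shoelace: 149.361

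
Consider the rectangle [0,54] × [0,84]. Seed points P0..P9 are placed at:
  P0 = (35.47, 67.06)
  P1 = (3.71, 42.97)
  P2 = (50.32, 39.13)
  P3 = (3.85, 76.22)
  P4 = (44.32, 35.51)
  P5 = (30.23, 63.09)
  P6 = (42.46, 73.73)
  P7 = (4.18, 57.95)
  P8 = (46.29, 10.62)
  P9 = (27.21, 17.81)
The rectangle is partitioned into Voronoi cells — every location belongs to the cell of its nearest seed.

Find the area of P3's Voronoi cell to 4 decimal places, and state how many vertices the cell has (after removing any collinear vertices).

Area of P3's cell: 334.5664 (5 vertices)

1. box [0,54]×[0,84]: [(0, 0) (54, 0) (54, 84) (0, 84)]
2. ⊥bis P3·P0 via (19.66,71.64): [(0, 3.7744) (23.2406, 84) (0, 84)]  |A|=932.2447
3. ⊥bis P3·P1 via (3.78,59.595): [(0, 59.6109) (16.1556, 59.5429) (23.2406, 84) (0, 84)]  |A|=481.2086
4. ⊥bis P3·P2 via (27.085,57.675): [(0, 59.6109) (16.1556, 59.5429) (23.2406, 84) (0, 84)]  |A|=481.2086
5. ⊥bis P3·P4 via (24.085,55.865): [(0, 59.6109) (16.1556, 59.5429) (23.2406, 84) (0, 84)]  |A|=481.2086
6. ⊥bis P3·P5 via (17.04,69.655): [(0, 59.6109) (12.0156, 59.5603) (21.9326, 79.4849) (23.2406, 84) (0, 84)]  |A|=439.8786
7. ⊥bis P3·P6 via (23.155,74.975): [(0, 59.6109) (12.0156, 59.5603) (21.9326, 79.4849) (23.2406, 84) (0, 84)]  |A|=439.8786
8. ⊥bis P3·P7 via (4.015,67.085): [(0, 67.0125) (15.8674, 67.2991) (21.9326, 79.4849) (23.2406, 84) (0, 84)]  |A|=334.5664
9. ⊥bis P3·P8 via (25.07,43.42): [(0, 67.0125) (15.8674, 67.2991) (21.9326, 79.4849) (23.2406, 84) (0, 84)]  |A|=334.5664
10. ⊥bis P3·P9 via (15.53,47.015): [(0, 67.0125) (15.8674, 67.2991) (21.9326, 79.4849) (23.2406, 84) (0, 84)]  |A|=334.5664
11. canonical 5-gon: [(0, 67.0125) (15.8674, 67.2991) (21.9326, 79.4849) (23.2406, 84) (0, 84)]
12. shoelace: 334.5664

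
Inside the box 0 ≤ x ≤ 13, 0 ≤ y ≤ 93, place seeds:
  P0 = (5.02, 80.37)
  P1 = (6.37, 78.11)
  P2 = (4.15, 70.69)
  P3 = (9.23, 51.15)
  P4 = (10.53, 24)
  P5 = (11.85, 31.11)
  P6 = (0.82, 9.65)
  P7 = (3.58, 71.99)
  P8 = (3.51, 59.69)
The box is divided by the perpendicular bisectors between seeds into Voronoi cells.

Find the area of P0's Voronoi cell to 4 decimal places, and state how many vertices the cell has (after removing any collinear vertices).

1. box [0,13]×[0,93]: [(0, 0) (13, 0) (13, 93) (0, 93)]
2. ⊥bis P0·P1 via (5.695,79.24): [(0, 75.8381) (13, 83.6036) (13, 93) (0, 93)]  |A|=172.6288
3. ⊥bis P0·P2 via (4.585,75.53): [(0, 75.9421) (0.1513, 75.9285) (13, 83.6036) (13, 93) (0, 93)]  |A|=172.6209
4. ⊥bis P0·P3 via (7.125,65.76): [(0, 75.9421) (0.1513, 75.9285) (13, 83.6036) (13, 93) (0, 93)]  |A|=172.6209
5. ⊥bis P0·P4 via (7.775,52.185): [(0, 75.9421) (0.1513, 75.9285) (13, 83.6036) (13, 93) (0, 93)]  |A|=172.6209
6. ⊥bis P0·P5 via (8.435,55.74): [(0, 75.9421) (0.1513, 75.9285) (13, 83.6036) (13, 93) (0, 93)]  |A|=172.6209
7. ⊥bis P0·P6 via (2.92,45.01): [(0, 75.9421) (0.1513, 75.9285) (13, 83.6036) (13, 93) (0, 93)]  |A|=172.6209
8. ⊥bis P0·P7 via (4.3,76.18): [(0, 76.9189) (1.4051, 76.6775) (13, 83.6036) (13, 93) (0, 93)]  |A|=171.8695
9. ⊥bis P0·P8 via (4.265,70.03): [(0, 76.9189) (1.4051, 76.6775) (13, 83.6036) (13, 93) (0, 93)]  |A|=171.8695
10. canonical 5-gon: [(0, 76.9189) (1.4051, 76.6775) (13, 83.6036) (13, 93) (0, 93)]
11. shoelace: 171.8695

Area of P0's cell: 171.8695 (5 vertices)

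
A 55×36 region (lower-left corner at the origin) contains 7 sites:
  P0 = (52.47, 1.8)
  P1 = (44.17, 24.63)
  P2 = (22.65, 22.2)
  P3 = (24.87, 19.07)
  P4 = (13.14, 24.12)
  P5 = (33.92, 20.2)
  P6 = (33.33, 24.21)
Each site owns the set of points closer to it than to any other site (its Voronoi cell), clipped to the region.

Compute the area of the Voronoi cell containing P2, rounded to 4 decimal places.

Area of P2's cell: 134.1952

1. box [0,55]×[0,36]: [(0, 0) (55, 0) (55, 36) (0, 36)]
2. ⊥bis P2·P0 via (37.56,12): [(0, 0) (29.3507, 0) (53.9785, 36) (0, 36)]  |A|=1499.9266
3. ⊥bis P2·P1 via (33.41,23.415): [(0, 0) (29.3507, 0) (35.1043, 8.4103) (31.9889, 36) (0, 36)]  |A|=1196.584
4. ⊥bis P2·P3 via (23.76,20.635): [(0, 3.7829) (32.9851, 27.178) (31.9889, 36) (0, 36)]  |A|=672.4452
5. ⊥bis P2·P4 via (17.895,23.16): [(16.3198, 15.3579) (32.9851, 27.178) (31.9889, 36) (20.4873, 36)]  |A|=198.1062
6. ⊥bis P2·P5 via (28.285,21.2): [(16.3198, 15.3579) (28.8219, 24.2252) (30.9114, 36) (20.4873, 36)]  |A|=171.9279
7. ⊥bis P2·P6 via (27.99,23.205): [(16.3198, 15.3579) (27.9186, 23.5845) (25.582, 36) (20.4873, 36)]  |A|=134.1952
8. canonical 4-gon: [(16.3198, 15.3579) (27.9186, 23.5845) (25.582, 36) (20.4873, 36)]
9. shoelace: 134.1952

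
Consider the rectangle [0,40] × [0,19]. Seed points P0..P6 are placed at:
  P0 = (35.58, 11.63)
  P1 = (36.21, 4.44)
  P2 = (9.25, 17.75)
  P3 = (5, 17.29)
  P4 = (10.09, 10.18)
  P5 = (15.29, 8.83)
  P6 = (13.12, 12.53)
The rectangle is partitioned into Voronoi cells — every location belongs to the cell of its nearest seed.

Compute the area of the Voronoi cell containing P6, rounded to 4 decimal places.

1. box [0,40]×[0,19]: [(0, 0) (40, 0) (40, 19) (0, 19)]
2. ⊥bis P6·P0 via (24.35,12.08): [(0, 0) (23.8659, 0) (24.6273, 19) (0, 19)]  |A|=460.6857
3. ⊥bis P6·P1 via (24.665,8.485): [(0, 0) (21.6921, 0) (24.1467, 7.0056) (24.6273, 19) (0, 19)]  |A|=453.0713
4. ⊥bis P6·P2 via (11.185,15.14): [(0, 6.8477) (0, 0) (21.6921, 0) (24.1467, 7.0056) (24.6273, 19) (16.3915, 19)]  |A|=353.4738
5. ⊥bis P6·P3 via (9.06,14.91): [(7.6651, 12.5304) (0.3197, 0) (21.6921, 0) (24.1467, 7.0056) (24.6273, 19) (16.3915, 19)]  |A|=325.2272
6. ⊥bis P6·P4 via (11.605,11.355): [(9.5878, 13.9559) (20.4117, 0) (21.6921, 0) (24.1467, 7.0056) (24.6273, 19) (16.3915, 19)]  |A|=178.2152
7. ⊥bis P6·P5 via (14.205,10.68): [(9.5878, 13.9559) (12.7777, 9.8429) (24.5367, 16.7394) (24.6273, 19) (16.3915, 19)]  |A|=72.7234
8. canonical 5-gon: [(9.5878, 13.9559) (12.7777, 9.8429) (24.5367, 16.7394) (24.6273, 19) (16.3915, 19)]
9. shoelace: 72.7234

Area of P6's cell: 72.7234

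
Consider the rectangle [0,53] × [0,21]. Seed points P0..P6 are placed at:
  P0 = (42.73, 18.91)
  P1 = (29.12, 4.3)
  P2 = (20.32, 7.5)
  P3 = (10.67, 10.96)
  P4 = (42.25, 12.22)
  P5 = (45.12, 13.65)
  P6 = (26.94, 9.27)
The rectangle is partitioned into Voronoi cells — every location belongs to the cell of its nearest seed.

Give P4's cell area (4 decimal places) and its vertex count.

Area of P4's cell: 155.8848 (5 vertices)

1. box [0,53]×[0,21]: [(0, 0) (53, 0) (53, 21) (0, 21)]
2. ⊥bis P4·P0 via (42.49,15.565): [(0, 18.6136) (0, 0) (53, 0) (53, 14.8109)]  |A|=885.75
3. ⊥bis P4·P1 via (35.685,8.26): [(30.7715, 16.4058) (40.6674, 0) (53, 0) (53, 14.8109)]  |A|=265.7753
4. ⊥bis P4·P2 via (31.285,9.86): [(30.7715, 16.4058) (40.6674, 0) (53, 0) (53, 14.8109)]  |A|=265.7753
5. ⊥bis P4·P3 via (26.46,11.59): [(30.7715, 16.4058) (40.6674, 0) (53, 0) (53, 14.8109)]  |A|=265.7753
6. ⊥bis P4·P5 via (43.685,12.935): [(42.3703, 15.5736) (30.7715, 16.4058) (40.6674, 0) (50.13, 0)]  |A|=164.7092
7. ⊥bis P4·P6 via (34.595,10.745): [(42.3703, 15.5736) (33.5426, 16.207) (34.7869, 9.7488) (40.6674, 0) (50.13, 0)]  |A|=155.8848
8. canonical 5-gon: [(42.3703, 15.5736) (33.5426, 16.207) (34.7869, 9.7488) (40.6674, 0) (50.13, 0)]
9. shoelace: 155.8848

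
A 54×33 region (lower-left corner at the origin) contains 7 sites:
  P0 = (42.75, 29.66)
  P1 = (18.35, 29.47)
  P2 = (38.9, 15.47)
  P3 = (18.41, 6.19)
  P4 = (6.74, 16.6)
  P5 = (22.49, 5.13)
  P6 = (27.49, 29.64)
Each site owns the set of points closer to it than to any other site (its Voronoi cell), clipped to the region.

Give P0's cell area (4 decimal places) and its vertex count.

Area of P0's cell: 216.1325 (4 vertices)

1. box [0,54]×[0,33]: [(0, 0) (54, 0) (54, 33) (0, 33)]
2. ⊥bis P0·P1 via (30.55,29.565): [(30.7802, 0) (54, 0) (54, 33) (30.5233, 33)]  |A|=770.4927
3. ⊥bis P0·P2 via (40.825,22.565): [(30.5829, 25.3439) (54, 18.9904) (54, 33) (30.5233, 33)]  |A|=253.9029
4. ⊥bis P0·P3 via (30.58,17.925): [(30.5829, 25.3439) (54, 18.9904) (54, 33) (30.5233, 33)]  |A|=253.9029
5. ⊥bis P0·P4 via (24.745,23.13): [(30.5829, 25.3439) (54, 18.9904) (54, 33) (30.5233, 33)]  |A|=253.9029
6. ⊥bis P0·P5 via (32.62,17.395): [(30.5829, 25.3439) (54, 18.9904) (54, 33) (30.5233, 33)]  |A|=253.9029
7. ⊥bis P0·P6 via (35.12,29.65): [(35.1273, 24.1109) (54, 18.9904) (54, 33) (35.1156, 33)]  |A|=216.1325
8. canonical 4-gon: [(35.1273, 24.1109) (54, 18.9904) (54, 33) (35.1156, 33)]
9. shoelace: 216.1325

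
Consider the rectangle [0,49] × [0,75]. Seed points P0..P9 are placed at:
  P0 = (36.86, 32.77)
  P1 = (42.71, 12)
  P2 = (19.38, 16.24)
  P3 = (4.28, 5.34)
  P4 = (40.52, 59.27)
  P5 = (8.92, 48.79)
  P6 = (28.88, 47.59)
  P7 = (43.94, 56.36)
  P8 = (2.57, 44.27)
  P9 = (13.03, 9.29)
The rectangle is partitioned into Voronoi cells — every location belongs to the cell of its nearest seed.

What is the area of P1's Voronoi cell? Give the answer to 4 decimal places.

Area of P1's cell: 417.7740

1. box [0,49]×[0,75]: [(0, 0) (49, 0) (49, 75) (0, 75)]
2. ⊥bis P1·P0 via (39.785,22.385): [(0, 11.1793) (0, 0) (49, 0) (49, 24.9805)]  |A|=885.9143
3. ⊥bis P1·P2 via (31.045,14.12): [(32.1566, 20.2364) (28.4788, 0) (49, 0) (49, 24.9805)]  |A|=418.0154
4. ⊥bis P1·P3 via (23.495,8.67): [(32.1566, 20.2364) (28.4788, 0) (49, 0) (49, 24.9805)]  |A|=418.0154
5. ⊥bis P1·P4 via (41.615,35.635): [(32.1566, 20.2364) (28.4788, 0) (49, 0) (49, 24.9805)]  |A|=418.0154
6. ⊥bis P1·P5 via (25.815,30.395): [(32.1566, 20.2364) (28.4788, 0) (49, 0) (49, 24.9805)]  |A|=418.0154
7. ⊥bis P1·P6 via (35.795,29.795): [(32.1566, 20.2364) (28.4788, 0) (49, 0) (49, 24.9805)]  |A|=418.0154
8. ⊥bis P1·P7 via (43.325,34.18): [(32.1566, 20.2364) (28.4788, 0) (49, 0) (49, 24.9805)]  |A|=418.0154
9. ⊥bis P1·P8 via (22.64,28.135): [(32.1566, 20.2364) (28.4788, 0) (49, 0) (49, 24.9805)]  |A|=418.0154
10. ⊥bis P1·P9 via (27.87,10.645): [(32.1566, 20.2364) (28.7205, 1.3299) (28.842, 0) (49, 0) (49, 24.9805)]  |A|=417.774
11. canonical 5-gon: [(32.1566, 20.2364) (28.7205, 1.3299) (28.842, 0) (49, 0) (49, 24.9805)]
12. shoelace: 417.774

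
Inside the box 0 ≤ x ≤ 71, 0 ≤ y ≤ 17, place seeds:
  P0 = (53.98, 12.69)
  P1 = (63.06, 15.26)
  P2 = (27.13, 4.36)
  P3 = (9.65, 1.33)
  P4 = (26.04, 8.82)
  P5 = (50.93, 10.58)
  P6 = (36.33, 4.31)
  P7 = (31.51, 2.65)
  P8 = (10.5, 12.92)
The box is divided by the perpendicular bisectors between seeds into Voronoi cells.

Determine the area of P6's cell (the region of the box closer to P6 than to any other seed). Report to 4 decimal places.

1. box [0,71]×[0,17]: [(0, 0) (71, 0) (71, 17) (0, 17)]
2. ⊥bis P6·P0 via (45.155,8.5): [(0, 0) (49.1907, 0) (41.1193, 17) (0, 17)]  |A|=767.635
3. ⊥bis P6·P1 via (49.695,9.785): [(0, 0) (49.1907, 0) (41.1193, 17) (0, 17)]  |A|=767.635
4. ⊥bis P6·P2 via (31.73,4.335): [(31.7064, 0) (49.1907, 0) (41.1193, 17) (31.7988, 17)]  |A|=227.8402
5. ⊥bis P6·P3 via (22.99,2.82): [(31.7064, 0) (49.1907, 0) (41.1193, 17) (31.7988, 17)]  |A|=227.8402
6. ⊥bis P6·P4 via (31.185,6.565): [(31.7491, 7.8521) (31.7064, 0) (49.1907, 0) (41.1193, 17) (35.7586, 17)]  |A|=209.7286
7. ⊥bis P6·P5 via (43.63,7.445): [(31.7491, 7.8521) (31.7064, 0) (46.8273, 0) (39.5266, 17) (35.7586, 17)]  |A|=176.1014
8. ⊥bis P6·P7 via (33.92,3.48): [(32.1216, 8.7019) (35.1185, 0) (46.8273, 0) (39.5266, 17) (35.7586, 17)]  |A|=159.8114
9. ⊥bis P6·P8 via (23.415,8.615): [(32.1216, 8.7019) (35.1185, 0) (46.8273, 0) (39.5266, 17) (35.7586, 17)]  |A|=159.8114
10. canonical 5-gon: [(32.1216, 8.7019) (35.1185, 0) (46.8273, 0) (39.5266, 17) (35.7586, 17)]
11. shoelace: 159.8114

Area of P6's cell: 159.8114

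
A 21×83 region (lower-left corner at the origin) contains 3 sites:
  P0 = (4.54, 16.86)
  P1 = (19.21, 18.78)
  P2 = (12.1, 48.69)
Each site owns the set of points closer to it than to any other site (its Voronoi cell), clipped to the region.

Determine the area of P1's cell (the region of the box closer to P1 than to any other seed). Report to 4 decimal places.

1. box [0,21]×[0,83]: [(0, 0) (21, 0) (21, 83) (0, 83)]
2. ⊥bis P1·P0 via (11.875,17.82): [(14.2073, 0) (21, 0) (21, 83) (3.3443, 83)]  |A|=1014.6105
3. ⊥bis P1·P2 via (15.655,33.735): [(9.969, 32.3834) (14.2073, 0) (21, 0) (21, 35.0056)]  |A|=303.0597
4. canonical 4-gon: [(9.969, 32.3834) (14.2073, 0) (21, 0) (21, 35.0056)]
5. shoelace: 303.0597

Area of P1's cell: 303.0597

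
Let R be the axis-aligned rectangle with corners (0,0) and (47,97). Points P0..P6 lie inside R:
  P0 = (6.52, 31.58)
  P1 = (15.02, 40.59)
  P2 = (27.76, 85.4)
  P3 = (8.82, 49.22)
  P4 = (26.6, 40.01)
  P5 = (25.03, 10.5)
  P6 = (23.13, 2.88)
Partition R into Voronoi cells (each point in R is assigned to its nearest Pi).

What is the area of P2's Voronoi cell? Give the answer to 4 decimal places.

Area of P2's cell: 1424.8442

1. box [0,47]×[0,97]: [(0, 0) (47, 0) (47, 97) (0, 97)]
2. ⊥bis P2·P0 via (17.14,58.49): [(0, 65.2543) (47, 46.7058) (47, 97) (0, 97)]  |A|=1927.9384
3. ⊥bis P2·P1 via (21.39,62.995): [(0, 69.0764) (47, 55.7138) (47, 97) (0, 97)]  |A|=1626.4302
4. ⊥bis P2·P3 via (18.29,67.31): [(0, 76.8847) (32.6457, 59.7949) (47, 55.7138) (47, 97) (0, 97)]  |A|=1498.9767
5. ⊥bis P2·P4 via (27.18,62.705): [(0, 76.8847) (27.0819, 62.7075) (47, 62.1985) (47, 97) (0, 97)]  |A|=1424.8442
6. ⊥bis P2·P5 via (26.395,47.95): [(0, 76.8847) (27.0819, 62.7075) (47, 62.1985) (47, 97) (0, 97)]  |A|=1424.8442
7. ⊥bis P2·P6 via (25.445,44.14): [(0, 76.8847) (27.0819, 62.7075) (47, 62.1985) (47, 97) (0, 97)]  |A|=1424.8442
8. canonical 5-gon: [(0, 76.8847) (27.0819, 62.7075) (47, 62.1985) (47, 97) (0, 97)]
9. shoelace: 1424.8442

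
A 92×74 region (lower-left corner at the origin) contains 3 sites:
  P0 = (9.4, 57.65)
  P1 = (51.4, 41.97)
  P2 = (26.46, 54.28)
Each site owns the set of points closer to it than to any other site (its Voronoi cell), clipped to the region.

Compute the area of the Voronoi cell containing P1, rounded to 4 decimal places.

Area of P1's cell: 4333.5235

1. box [0,92]×[0,74]: [(0, 0) (92, 0) (92, 74) (0, 74)]
2. ⊥bis P1·P0 via (30.4,49.81): [(11.8043, 0) (92, 0) (92, 74) (39.4309, 74)]  |A|=4912.2976
3. ⊥bis P1·P2 via (38.93,48.125): [(15.1762, 0) (92, 0) (92, 74) (51.7015, 74)]  |A|=4333.5235
4. canonical 4-gon: [(15.1762, 0) (92, 0) (92, 74) (51.7015, 74)]
5. shoelace: 4333.5235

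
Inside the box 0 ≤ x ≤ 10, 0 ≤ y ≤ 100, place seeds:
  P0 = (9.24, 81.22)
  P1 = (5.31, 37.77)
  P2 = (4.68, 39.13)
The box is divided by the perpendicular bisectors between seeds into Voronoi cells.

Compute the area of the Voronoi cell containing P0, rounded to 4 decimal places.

Area of P0's cell: 396.1266

1. box [0,10]×[0,100]: [(0, 0) (10, 0) (10, 100) (0, 100)]
2. ⊥bis P0·P1 via (7.275,59.495): [(0, 60.153) (10, 59.2485) (10, 100) (0, 100)]  |A|=402.9923
3. ⊥bis P0·P2 via (6.96,60.175): [(0, 60.929) (10, 59.8456) (10, 100) (0, 100)]  |A|=396.1266
4. canonical 4-gon: [(0, 60.929) (10, 59.8456) (10, 100) (0, 100)]
5. shoelace: 396.1266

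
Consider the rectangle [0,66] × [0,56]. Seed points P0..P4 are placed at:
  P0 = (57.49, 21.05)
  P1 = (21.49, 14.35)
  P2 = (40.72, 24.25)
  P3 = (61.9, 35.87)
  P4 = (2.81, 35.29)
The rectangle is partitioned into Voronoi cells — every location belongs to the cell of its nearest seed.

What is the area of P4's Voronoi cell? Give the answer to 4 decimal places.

1. box [0,66]×[0,56]: [(0, 0) (66, 0) (66, 56) (0, 56)]
2. ⊥bis P4·P0 via (30.15,28.17): [(0, 0) (22.8138, 0) (37.3976, 56) (0, 56)]  |A|=1685.9208
3. ⊥bis P4·P1 via (12.15,24.82): [(0, 13.9813) (34.4608, 44.7228) (37.3976, 56) (0, 56)]  |A|=934.8677
4. ⊥bis P4·P2 via (21.765,29.77): [(0, 13.9813) (23.192, 34.6703) (29.4036, 56) (0, 56)]  |A|=800.8345
5. ⊥bis P4·P3 via (32.355,35.58): [(0, 13.9813) (23.192, 34.6703) (29.4036, 56) (0, 56)]  |A|=800.8345
6. canonical 4-gon: [(0, 13.9813) (23.192, 34.6703) (29.4036, 56) (0, 56)]
7. shoelace: 800.8345

Area of P4's cell: 800.8345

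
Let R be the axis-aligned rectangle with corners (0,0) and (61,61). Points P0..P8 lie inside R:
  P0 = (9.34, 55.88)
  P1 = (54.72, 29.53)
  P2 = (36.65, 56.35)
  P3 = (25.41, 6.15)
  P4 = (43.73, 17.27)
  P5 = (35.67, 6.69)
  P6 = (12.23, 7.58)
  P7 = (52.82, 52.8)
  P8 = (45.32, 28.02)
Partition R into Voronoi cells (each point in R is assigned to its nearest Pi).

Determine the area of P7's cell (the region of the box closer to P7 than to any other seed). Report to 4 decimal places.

1. box [0,61]×[0,61]: [(0, 0) (61, 0) (61, 61) (0, 61)]
2. ⊥bis P7·P0 via (31.08,54.34): [(27.2307, 0) (61, 0) (61, 61) (31.5518, 61)]  |A|=1928.1342
3. ⊥bis P7·P1 via (53.77,41.165): [(30.0093, 39.2249) (61, 41.7553) (61, 61) (31.5518, 61)]  |A|=618.8215
4. ⊥bis P7·P2 via (44.735,54.575): [(41.5723, 40.1691) (61, 41.7553) (61, 61) (46.1456, 61)]  |A|=341.656
5. ⊥bis P7·P3 via (39.115,29.475): [(41.5723, 40.1691) (61, 41.7553) (61, 61) (46.1456, 61)]  |A|=341.656
6. ⊥bis P7·P4 via (48.275,35.035): [(41.5723, 40.1691) (61, 41.7553) (61, 61) (46.1456, 61)]  |A|=341.656
7. ⊥bis P7·P5 via (44.245,29.745): [(41.5723, 40.1691) (61, 41.7553) (61, 61) (46.1456, 61)]  |A|=341.656
8. ⊥bis P7·P6 via (32.525,30.19): [(41.5723, 40.1691) (61, 41.7553) (61, 61) (46.1456, 61)]  |A|=341.656
9. ⊥bis P7·P8 via (49.07,40.41): [(42.089, 42.5229) (48.104, 40.7024) (61, 41.7553) (61, 61) (46.1456, 61)]  |A|=334.1065
10. canonical 5-gon: [(42.089, 42.5229) (48.104, 40.7024) (61, 41.7553) (61, 61) (46.1456, 61)]
11. shoelace: 334.1065

Area of P7's cell: 334.1065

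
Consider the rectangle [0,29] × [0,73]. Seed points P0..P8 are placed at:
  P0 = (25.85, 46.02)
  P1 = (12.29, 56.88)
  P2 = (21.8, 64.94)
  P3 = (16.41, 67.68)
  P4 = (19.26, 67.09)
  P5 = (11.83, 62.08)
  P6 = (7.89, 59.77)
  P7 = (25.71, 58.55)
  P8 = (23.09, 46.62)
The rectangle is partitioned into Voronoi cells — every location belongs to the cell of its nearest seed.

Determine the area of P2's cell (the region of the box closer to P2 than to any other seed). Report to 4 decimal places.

1. box [0,29]×[0,73]: [(0, 0) (29, 0) (29, 73) (0, 73)]
2. ⊥bis P2·P0 via (23.825,55.48): [(0, 50.38) (29, 56.5878) (29, 73) (0, 73)]  |A|=565.967
3. ⊥bis P2·P1 via (17.045,60.91): [(21.9815, 55.0854) (29, 56.5878) (29, 73) (6.7984, 73)]  |A|=256.4612
4. ⊥bis P2·P3 via (19.105,66.31): [(16.6168, 61.4153) (21.9815, 55.0854) (29, 56.5878) (29, 73) (22.5059, 73)]  |A|=165.4777
5. ⊥bis P2·P4 via (20.53,66.015): [(16.6267, 61.4036) (21.9815, 55.0854) (29, 56.5878) (29, 73) (26.4425, 73)]  |A|=142.5607
6. ⊥bis P2·P5 via (16.815,63.51): [(17.2186, 62.103) (17.8248, 59.99) (21.9815, 55.0854) (29, 56.5878) (29, 73) (26.4425, 73)]  |A|=141.7233
7. ⊥bis P2·P6 via (14.845,62.355): [(17.2186, 62.103) (17.8248, 59.99) (21.9815, 55.0854) (29, 56.5878) (29, 73) (26.4425, 73)]  |A|=141.7233
8. ⊥bis P2·P7 via (23.755,61.745): [(17.2186, 62.103) (17.8248, 59.99) (18.8704, 58.7562) (29, 64.9544) (29, 73) (26.4425, 73)]  |A|=84.1296
9. ⊥bis P2·P8 via (22.445,55.78): [(17.2186, 62.103) (17.8248, 59.99) (18.8704, 58.7562) (29, 64.9544) (29, 73) (26.4425, 73)]  |A|=84.1296
10. canonical 6-gon: [(17.2186, 62.103) (17.8248, 59.99) (18.8704, 58.7562) (29, 64.9544) (29, 73) (26.4425, 73)]
11. shoelace: 84.1296

Area of P2's cell: 84.1296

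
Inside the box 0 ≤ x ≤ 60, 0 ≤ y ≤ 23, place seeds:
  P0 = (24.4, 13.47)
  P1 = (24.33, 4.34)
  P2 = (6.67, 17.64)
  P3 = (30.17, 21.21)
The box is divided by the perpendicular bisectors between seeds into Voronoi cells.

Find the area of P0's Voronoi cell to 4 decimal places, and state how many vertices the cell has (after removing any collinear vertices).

Area of P0's cell: 190.9039 (4 vertices)

1. box [0,60]×[0,23]: [(0, 0) (60, 0) (60, 23) (0, 23)]
2. ⊥bis P0·P1 via (24.365,8.905): [(0, 9.0918) (60, 8.6318) (60, 23) (0, 23)]  |A|=848.2922
3. ⊥bis P0·P2 via (15.535,15.555): [(13.9897, 8.9845) (60, 8.6318) (60, 23) (17.286, 23)]  |A|=629.871
4. ⊥bis P0·P3 via (27.285,17.34): [(13.9897, 8.9845) (38.7478, 8.7947) (19.6926, 23) (17.286, 23)]  |A|=190.9039
5. canonical 4-gon: [(13.9897, 8.9845) (38.7478, 8.7947) (19.6926, 23) (17.286, 23)]
6. shoelace: 190.9039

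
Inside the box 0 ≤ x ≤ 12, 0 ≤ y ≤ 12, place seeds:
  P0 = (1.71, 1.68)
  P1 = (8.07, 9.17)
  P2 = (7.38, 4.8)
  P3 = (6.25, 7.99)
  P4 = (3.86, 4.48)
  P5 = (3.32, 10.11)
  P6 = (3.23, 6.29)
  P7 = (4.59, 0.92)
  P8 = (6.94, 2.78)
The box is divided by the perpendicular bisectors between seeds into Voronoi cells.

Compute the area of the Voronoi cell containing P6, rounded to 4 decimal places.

Area of P6's cell: 15.1947

1. box [0,12]×[0,12]: [(0, 0) (12, 0) (12, 12) (0, 12)]
2. ⊥bis P6·P0 via (2.47,3.985): [(0, 4.7994) (12, 0.8428) (12, 12) (0, 12)]  |A|=110.1469
3. ⊥bis P6·P1 via (5.65,7.73): [(0, 4.7994) (9.1985, 1.7665) (3.1092, 12) (0, 12)]  |A|=49.0264
4. ⊥bis P6·P2 via (5.305,5.545): [(0, 4.7994) (4.5041, 3.3143) (5.9241, 7.2694) (3.1092, 12) (0, 12)]  |A|=38.6441
5. ⊥bis P6·P3 via (4.74,7.14): [(0, 4.7994) (4.5041, 3.3143) (5.4346, 5.906) (2.0042, 12) (0, 12)]  |A|=32.2008
6. ⊥bis P6·P4 via (3.545,5.385): [(0, 4.7994) (0.9565, 4.484) (5.3703, 6.0203) (2.0042, 12) (0, 12)]  |A|=26.7577
7. ⊥bis P6·P5 via (3.275,8.2): [(0, 8.2772) (0, 4.7994) (0.9565, 4.484) (5.3703, 6.0203) (4.155, 8.1793)]  |A|=15.1947
8. ⊥bis P6·P7 via (3.91,3.605): [(0, 8.2772) (0, 4.7994) (0.9565, 4.484) (5.3703, 6.0203) (4.155, 8.1793)]  |A|=15.1947
9. ⊥bis P6·P8 via (5.085,4.535): [(0, 8.2772) (0, 4.7994) (0.9565, 4.484) (5.3703, 6.0203) (4.155, 8.1793)]  |A|=15.1947
10. canonical 5-gon: [(0, 8.2772) (0, 4.7994) (0.9565, 4.484) (5.3703, 6.0203) (4.155, 8.1793)]
11. shoelace: 15.1947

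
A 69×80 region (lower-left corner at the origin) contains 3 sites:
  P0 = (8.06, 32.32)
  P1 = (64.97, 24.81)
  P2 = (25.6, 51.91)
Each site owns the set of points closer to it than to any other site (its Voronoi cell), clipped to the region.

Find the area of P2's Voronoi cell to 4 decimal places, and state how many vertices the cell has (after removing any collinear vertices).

Area of P2's cell: 2429.7943 (5 vertices)

1. box [0,69]×[0,80]: [(0, 0) (69, 0) (69, 80) (0, 80)]
2. ⊥bis P2·P0 via (16.83,42.115): [(0, 57.1838) (63.8672, 0) (69, 0) (69, 80) (0, 80)]  |A|=3693.9141
3. ⊥bis P2·P1 via (45.285,38.36): [(0, 57.1838) (36.0341, 24.9205) (69, 72.8124) (69, 80) (0, 80)]  |A|=2429.7943
4. canonical 5-gon: [(0, 57.1838) (36.0341, 24.9205) (69, 72.8124) (69, 80) (0, 80)]
5. shoelace: 2429.7943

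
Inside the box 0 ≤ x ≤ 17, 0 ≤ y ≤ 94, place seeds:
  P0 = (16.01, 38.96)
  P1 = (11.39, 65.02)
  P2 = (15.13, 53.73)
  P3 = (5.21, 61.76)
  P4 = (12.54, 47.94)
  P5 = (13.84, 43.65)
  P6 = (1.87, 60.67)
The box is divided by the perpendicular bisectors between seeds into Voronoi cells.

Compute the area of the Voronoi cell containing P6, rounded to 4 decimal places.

1. box [0,17]×[0,94]: [(0, 0) (17, 0) (17, 94) (0, 94)]
2. ⊥bis P6·P0 via (8.94,49.815): [(0, 43.9923) (17, 55.0646) (17, 94) (0, 94)]  |A|=756.0168
3. ⊥bis P6·P1 via (6.63,62.845): [(0, 77.3548) (0, 43.9923) (11.7481, 51.644)]  |A|=195.9735
4. ⊥bis P6·P2 via (8.5,57.2): [(8.8787, 57.9236) (0, 77.3548) (0, 43.9923) (2.4083, 45.5608)]  |A|=157.9206
5. ⊥bis P6·P3 via (3.54,61.215): [(6.252, 52.9048) (0, 72.0623) (0, 43.9923) (2.4083, 45.5608)]  |A|=93.5758
6. ⊥bis P6·P4 via (7.205,54.305): [(6.0979, 53.377) (0, 72.0623) (0, 48.2659)]  |A|=72.554
7. ⊥bis P6·P5 via (7.855,52.16): [(6.0979, 53.377) (0, 72.0623) (0, 48.2659)]  |A|=72.554
8. canonical 3-gon: [(6.0979, 53.377) (0, 72.0623) (0, 48.2659)]
9. shoelace: 72.554

Area of P6's cell: 72.5540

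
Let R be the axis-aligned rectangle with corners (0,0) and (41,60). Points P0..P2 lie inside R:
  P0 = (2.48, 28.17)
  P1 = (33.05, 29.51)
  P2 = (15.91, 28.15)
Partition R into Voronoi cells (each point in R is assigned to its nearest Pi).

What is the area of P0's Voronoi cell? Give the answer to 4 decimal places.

Area of P0's cell: 551.8644

1. box [0,41]×[0,60]: [(0, 0) (41, 0) (41, 60) (0, 60)]
2. ⊥bis P0·P1 via (17.765,28.84): [(0, 0) (19.0292, 0) (16.3991, 60) (0, 60)]  |A|=1062.8492
3. ⊥bis P0·P2 via (9.195,28.16): [(0, 0) (9.1531, 0) (9.2424, 60) (0, 60)]  |A|=551.8644
4. canonical 4-gon: [(0, 0) (9.1531, 0) (9.2424, 60) (0, 60)]
5. shoelace: 551.8644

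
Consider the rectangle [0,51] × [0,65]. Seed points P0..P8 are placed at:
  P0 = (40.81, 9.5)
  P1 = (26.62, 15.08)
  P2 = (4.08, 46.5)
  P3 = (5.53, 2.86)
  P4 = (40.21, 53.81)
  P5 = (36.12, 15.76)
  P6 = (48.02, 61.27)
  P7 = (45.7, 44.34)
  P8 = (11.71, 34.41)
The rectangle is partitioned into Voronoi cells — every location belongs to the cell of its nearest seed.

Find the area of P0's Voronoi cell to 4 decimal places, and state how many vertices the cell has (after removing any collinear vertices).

Area of P0's cell: 295.5274 (4 vertices)

1. box [0,51]×[0,65]: [(0, 0) (51, 0) (51, 65) (0, 65)]
2. ⊥bis P0·P1 via (33.715,12.29): [(28.8821, 0) (51, 0) (51, 56.2459)]  |A|=622.0198
3. ⊥bis P0·P2 via (22.445,28): [(28.8821, 0) (51, 0) (51, 56.2459)]  |A|=622.0198
4. ⊥bis P0·P3 via (23.17,6.18): [(28.8821, 0) (51, 0) (51, 56.2459)]  |A|=622.0198
5. ⊥bis P0·P4 via (40.51,31.655): [(41.3344, 31.6662) (28.8821, 0) (51, 0) (51, 31.797)]  |A|=503.8629
6. ⊥bis P0·P5 via (38.465,12.63): [(31.9207, 7.727) (28.8821, 0) (51, 0) (51, 22.0212)]  |A|=295.5274
7. ⊥bis P0·P6 via (44.415,35.385): [(31.9207, 7.727) (28.8821, 0) (51, 0) (51, 22.0212)]  |A|=295.5274
8. ⊥bis P0·P7 via (43.255,26.92): [(31.9207, 7.727) (28.8821, 0) (51, 0) (51, 22.0212)]  |A|=295.5274
9. ⊥bis P0·P8 via (26.26,21.955): [(31.9207, 7.727) (28.8821, 0) (51, 0) (51, 22.0212)]  |A|=295.5274
10. canonical 4-gon: [(31.9207, 7.727) (28.8821, 0) (51, 0) (51, 22.0212)]
11. shoelace: 295.5274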